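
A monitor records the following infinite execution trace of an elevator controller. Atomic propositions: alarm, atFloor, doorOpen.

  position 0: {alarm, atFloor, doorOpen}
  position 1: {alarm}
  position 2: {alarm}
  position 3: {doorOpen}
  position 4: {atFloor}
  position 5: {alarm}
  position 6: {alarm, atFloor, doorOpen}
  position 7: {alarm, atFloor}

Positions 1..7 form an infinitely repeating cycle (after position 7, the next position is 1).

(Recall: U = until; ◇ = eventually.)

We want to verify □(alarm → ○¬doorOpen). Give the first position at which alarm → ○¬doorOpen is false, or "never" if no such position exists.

Check alarm → ○¬doorOpen at each position in order: 0 ✓, 1 ✓.
At position 2 the labels are {alarm} and the next position 3 has {doorOpen}, so alarm → ○¬doorOpen is false there. This is the first violation.

2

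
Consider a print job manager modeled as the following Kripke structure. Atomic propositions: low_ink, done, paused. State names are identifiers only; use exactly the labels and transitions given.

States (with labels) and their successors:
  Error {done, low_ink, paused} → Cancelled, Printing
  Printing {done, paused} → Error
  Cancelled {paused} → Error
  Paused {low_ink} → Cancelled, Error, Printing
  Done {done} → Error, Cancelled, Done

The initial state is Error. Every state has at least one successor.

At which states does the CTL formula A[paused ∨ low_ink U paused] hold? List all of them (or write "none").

States satisfying paused ∨ low_ink: {Error, Printing, Cancelled, Paused}.
States satisfying paused: {Error, Printing, Cancelled}.
States satisfying A[paused ∨ low_ink U paused]: {Error, Printing, Cancelled, Paused}.

{Error, Printing, Cancelled, Paused}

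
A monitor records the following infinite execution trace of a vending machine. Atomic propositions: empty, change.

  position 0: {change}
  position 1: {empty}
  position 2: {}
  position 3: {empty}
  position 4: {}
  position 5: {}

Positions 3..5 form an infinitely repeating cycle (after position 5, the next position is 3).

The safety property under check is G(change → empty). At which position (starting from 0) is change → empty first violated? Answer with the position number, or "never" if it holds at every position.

At position 0 the labels are {change}, so change → empty is false there. This is the first violation.

0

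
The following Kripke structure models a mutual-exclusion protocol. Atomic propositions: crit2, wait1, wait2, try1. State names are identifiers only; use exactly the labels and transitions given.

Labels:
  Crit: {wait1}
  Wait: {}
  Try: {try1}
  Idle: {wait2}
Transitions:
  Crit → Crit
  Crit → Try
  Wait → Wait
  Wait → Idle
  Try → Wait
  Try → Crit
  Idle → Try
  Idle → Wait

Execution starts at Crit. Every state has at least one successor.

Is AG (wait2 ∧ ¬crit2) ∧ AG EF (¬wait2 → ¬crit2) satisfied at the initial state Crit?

No

States satisfying wait2 ∧ ¬crit2: {Idle}.
States satisfying AG (wait2 ∧ ¬crit2): ∅.
States satisfying EF (¬wait2 → ¬crit2): {Crit, Wait, Try, Idle}.
States satisfying AG EF (¬wait2 → ¬crit2): {Crit, Wait, Try, Idle}.
States satisfying AG (wait2 ∧ ¬crit2) ∧ AG EF (¬wait2 → ¬crit2): ∅.
Crit ∉ Sat(AG (wait2 ∧ ¬crit2) ∧ AG EF (¬wait2 → ¬crit2)).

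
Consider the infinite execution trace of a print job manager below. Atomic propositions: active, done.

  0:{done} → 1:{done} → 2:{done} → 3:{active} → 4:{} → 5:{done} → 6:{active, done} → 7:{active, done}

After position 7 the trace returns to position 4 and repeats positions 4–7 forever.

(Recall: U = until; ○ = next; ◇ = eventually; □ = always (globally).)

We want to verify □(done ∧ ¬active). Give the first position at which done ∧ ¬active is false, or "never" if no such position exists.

3

Check done ∧ ¬active at each position in order: 0 ✓, 1 ✓, 2 ✓.
At position 3 the labels are {active}, so done ∧ ¬active is false there. This is the first violation.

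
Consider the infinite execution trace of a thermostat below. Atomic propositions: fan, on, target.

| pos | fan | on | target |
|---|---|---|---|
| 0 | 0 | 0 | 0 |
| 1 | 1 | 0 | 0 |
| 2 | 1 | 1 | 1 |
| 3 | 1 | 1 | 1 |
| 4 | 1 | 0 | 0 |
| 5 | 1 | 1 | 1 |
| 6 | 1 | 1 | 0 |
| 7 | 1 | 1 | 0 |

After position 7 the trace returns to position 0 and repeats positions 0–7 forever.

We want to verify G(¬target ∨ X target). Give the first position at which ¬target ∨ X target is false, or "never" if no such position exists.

Check ¬target ∨ X target at each position in order: 0 ✓, 1 ✓, 2 ✓.
At position 3 the labels are {fan, on, target} and the next position 4 has {fan}, so ¬target ∨ X target is false there. This is the first violation.

3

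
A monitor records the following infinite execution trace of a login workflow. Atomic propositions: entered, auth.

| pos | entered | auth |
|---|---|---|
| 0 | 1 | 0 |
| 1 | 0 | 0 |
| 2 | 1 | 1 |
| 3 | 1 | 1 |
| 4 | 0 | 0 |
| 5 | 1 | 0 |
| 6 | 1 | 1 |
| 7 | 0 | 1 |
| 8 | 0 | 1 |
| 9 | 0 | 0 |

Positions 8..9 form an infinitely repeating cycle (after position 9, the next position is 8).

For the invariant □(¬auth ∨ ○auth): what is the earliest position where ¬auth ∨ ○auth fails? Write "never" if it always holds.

Check ¬auth ∨ ○auth at each position in order: 0 ✓, 1 ✓, 2 ✓.
At position 3 the labels are {auth, entered} and the next position 4 has {}, so ¬auth ∨ ○auth is false there. This is the first violation.

3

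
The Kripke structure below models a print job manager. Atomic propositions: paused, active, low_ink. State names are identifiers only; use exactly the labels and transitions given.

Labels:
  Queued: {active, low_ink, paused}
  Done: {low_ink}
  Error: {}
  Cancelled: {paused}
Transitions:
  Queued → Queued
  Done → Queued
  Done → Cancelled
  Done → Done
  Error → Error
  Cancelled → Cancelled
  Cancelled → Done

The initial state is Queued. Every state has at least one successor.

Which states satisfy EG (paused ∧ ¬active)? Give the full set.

States satisfying paused ∧ ¬active: {Cancelled}.
States satisfying EG (paused ∧ ¬active): {Cancelled}.

{Cancelled}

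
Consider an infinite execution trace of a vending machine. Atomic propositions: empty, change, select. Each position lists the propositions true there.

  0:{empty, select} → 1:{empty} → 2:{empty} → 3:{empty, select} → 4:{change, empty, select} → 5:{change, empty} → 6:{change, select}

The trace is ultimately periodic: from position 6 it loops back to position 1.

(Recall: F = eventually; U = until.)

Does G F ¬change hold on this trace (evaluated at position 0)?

Satisfied

F ¬change holds at every position 0..6, and those are all positions ever visited, so G F ¬change holds.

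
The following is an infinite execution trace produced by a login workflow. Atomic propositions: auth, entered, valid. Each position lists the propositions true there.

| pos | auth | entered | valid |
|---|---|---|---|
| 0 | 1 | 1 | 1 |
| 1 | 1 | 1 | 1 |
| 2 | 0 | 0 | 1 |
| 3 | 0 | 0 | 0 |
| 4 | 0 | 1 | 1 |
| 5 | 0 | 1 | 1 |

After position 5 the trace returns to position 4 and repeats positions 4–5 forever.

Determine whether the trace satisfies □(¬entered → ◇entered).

Satisfied

¬entered → ◇entered holds at every position 0..5, and those are all positions ever visited, so □(¬entered → ◇entered) holds.
Positions where ¬entered holds: 2, 3.
Check ◇entered at each: 2→ok, 3→ok.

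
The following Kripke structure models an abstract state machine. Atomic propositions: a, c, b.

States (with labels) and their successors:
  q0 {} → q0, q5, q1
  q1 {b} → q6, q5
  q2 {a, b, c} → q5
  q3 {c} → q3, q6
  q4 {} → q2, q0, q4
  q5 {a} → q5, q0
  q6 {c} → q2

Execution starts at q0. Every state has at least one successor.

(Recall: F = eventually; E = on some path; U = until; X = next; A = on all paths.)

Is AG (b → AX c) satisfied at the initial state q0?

States satisfying b → AX c: {q0, q3, q4, q5, q6}.
States satisfying AG (b → AX c): ∅.
q1 is reachable from q0 and violates b → AX c, so AG fails at q0.
q0 ∉ Sat(AG (b → AX c)).

Does not hold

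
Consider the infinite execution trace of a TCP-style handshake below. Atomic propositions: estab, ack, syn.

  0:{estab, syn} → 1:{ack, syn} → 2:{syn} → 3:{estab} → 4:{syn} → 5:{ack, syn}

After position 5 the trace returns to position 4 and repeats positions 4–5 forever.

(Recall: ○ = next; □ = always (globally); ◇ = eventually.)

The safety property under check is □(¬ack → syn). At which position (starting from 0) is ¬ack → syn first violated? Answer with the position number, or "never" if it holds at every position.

3

Check ¬ack → syn at each position in order: 0 ✓, 1 ✓, 2 ✓.
At position 3 the labels are {estab}, so ¬ack → syn is false there. This is the first violation.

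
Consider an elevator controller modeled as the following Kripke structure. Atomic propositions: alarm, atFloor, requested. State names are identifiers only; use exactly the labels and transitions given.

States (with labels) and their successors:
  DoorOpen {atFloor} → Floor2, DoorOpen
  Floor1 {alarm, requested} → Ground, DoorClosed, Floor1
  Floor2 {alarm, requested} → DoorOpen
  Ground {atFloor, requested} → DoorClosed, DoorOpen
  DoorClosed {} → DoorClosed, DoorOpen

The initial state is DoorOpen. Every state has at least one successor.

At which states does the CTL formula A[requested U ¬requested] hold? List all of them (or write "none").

{DoorOpen, Floor2, Ground, DoorClosed}

States satisfying requested: {Floor1, Floor2, Ground}.
States satisfying ¬requested: {DoorOpen, DoorClosed}.
States satisfying A[requested U ¬requested]: {DoorOpen, Floor2, Ground, DoorClosed}.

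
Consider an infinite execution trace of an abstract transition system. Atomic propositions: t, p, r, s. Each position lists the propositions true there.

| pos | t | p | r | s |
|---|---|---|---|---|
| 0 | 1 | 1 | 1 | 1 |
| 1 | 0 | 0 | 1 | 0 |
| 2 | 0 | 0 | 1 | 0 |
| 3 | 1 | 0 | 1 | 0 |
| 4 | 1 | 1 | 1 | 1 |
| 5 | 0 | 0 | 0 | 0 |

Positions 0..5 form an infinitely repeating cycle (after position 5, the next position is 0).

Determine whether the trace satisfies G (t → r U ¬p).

t → r U ¬p holds at every position 0..5, and those are all positions ever visited, so G (t → r U ¬p) holds.
Positions where t holds: 0, 3, 4.
Check r U ¬p at each: 0→ok, 3→ok, 4→ok.

Holds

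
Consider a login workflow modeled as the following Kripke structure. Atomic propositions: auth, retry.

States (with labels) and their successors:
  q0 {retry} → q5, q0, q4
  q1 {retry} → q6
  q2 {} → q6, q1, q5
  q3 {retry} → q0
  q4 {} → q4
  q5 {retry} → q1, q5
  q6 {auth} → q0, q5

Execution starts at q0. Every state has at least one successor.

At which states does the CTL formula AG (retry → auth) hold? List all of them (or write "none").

States satisfying retry → auth: {q2, q4, q6}.
States satisfying AG (retry → auth): {q4}.

{q4}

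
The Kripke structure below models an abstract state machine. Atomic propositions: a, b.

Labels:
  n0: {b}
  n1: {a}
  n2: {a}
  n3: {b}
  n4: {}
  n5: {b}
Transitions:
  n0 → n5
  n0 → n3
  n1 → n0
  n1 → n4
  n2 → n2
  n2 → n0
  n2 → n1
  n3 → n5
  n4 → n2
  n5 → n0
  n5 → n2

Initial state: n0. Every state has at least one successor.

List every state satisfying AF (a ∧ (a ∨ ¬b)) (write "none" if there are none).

States satisfying a ∧ (a ∨ ¬b): {n1, n2}.
States satisfying AF (a ∧ (a ∨ ¬b)): {n1, n2, n4}.

{n1, n2, n4}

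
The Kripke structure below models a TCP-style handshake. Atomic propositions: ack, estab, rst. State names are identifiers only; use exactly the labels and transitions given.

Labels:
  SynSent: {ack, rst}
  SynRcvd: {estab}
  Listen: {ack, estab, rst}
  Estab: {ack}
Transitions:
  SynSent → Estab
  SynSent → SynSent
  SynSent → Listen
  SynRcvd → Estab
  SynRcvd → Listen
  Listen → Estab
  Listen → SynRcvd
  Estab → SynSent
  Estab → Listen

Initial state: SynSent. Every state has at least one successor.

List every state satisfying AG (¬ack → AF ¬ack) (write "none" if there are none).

States satisfying ¬ack → AF ¬ack: {SynSent, SynRcvd, Listen, Estab}.
States satisfying AG (¬ack → AF ¬ack): {SynSent, SynRcvd, Listen, Estab}.

{SynSent, SynRcvd, Listen, Estab}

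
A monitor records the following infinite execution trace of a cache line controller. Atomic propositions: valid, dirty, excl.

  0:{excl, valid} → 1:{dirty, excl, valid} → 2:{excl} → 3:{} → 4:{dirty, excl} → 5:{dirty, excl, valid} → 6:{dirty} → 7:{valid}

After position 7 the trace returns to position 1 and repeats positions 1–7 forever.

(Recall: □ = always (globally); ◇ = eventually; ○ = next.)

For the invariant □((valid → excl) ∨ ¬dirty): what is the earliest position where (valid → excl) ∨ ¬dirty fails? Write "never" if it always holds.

never

(valid → excl) ∨ ¬dirty holds at every position 0..7, and those are all the positions the trace ever visits, so the invariant □((valid → excl) ∨ ¬dirty) is never violated.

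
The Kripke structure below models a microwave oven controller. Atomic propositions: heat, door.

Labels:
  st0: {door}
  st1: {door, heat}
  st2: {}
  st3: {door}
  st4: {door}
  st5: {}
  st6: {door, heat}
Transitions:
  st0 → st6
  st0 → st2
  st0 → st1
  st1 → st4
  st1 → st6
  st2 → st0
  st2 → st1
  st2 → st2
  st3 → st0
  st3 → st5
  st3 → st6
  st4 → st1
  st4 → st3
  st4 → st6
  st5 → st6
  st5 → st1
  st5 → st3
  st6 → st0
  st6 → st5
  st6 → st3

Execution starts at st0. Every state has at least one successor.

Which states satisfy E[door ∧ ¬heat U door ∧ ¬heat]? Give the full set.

{st0, st3, st4}

States satisfying door ∧ ¬heat: {st0, st3, st4}.
States satisfying E[door ∧ ¬heat U door ∧ ¬heat]: {st0, st3, st4}.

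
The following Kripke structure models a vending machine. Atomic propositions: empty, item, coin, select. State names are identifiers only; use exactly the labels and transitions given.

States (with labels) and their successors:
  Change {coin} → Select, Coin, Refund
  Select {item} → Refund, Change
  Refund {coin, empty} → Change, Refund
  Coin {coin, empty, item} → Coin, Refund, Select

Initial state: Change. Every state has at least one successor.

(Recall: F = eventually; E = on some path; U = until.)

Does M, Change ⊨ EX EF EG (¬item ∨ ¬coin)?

Satisfied

States satisfying EF EG (¬item ∨ ¬coin): {Change, Select, Refund, Coin}.
States satisfying EX EF EG (¬item ∨ ¬coin): {Change, Select, Refund, Coin}.
Change ∈ Sat(EX EF EG (¬item ∨ ¬coin)).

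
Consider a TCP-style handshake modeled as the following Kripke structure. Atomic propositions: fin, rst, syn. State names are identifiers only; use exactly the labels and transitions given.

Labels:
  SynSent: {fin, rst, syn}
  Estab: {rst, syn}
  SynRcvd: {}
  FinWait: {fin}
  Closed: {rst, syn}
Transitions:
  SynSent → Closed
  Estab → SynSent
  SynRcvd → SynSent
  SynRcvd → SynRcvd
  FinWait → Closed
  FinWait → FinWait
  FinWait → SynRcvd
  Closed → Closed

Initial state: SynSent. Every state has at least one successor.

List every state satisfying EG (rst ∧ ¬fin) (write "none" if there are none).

States satisfying rst ∧ ¬fin: {Estab, Closed}.
States satisfying EG (rst ∧ ¬fin): {Closed}.

{Closed}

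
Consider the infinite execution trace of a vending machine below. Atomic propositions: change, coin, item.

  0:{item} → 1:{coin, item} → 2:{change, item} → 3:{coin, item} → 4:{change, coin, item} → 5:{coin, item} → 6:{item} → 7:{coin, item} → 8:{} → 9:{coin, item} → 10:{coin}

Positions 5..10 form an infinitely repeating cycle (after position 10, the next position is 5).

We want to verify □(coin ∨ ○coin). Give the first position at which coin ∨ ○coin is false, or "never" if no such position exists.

never

coin ∨ ○coin holds at every position 0..10, and those are all the positions the trace ever visits, so the invariant □(coin ∨ ○coin) is never violated.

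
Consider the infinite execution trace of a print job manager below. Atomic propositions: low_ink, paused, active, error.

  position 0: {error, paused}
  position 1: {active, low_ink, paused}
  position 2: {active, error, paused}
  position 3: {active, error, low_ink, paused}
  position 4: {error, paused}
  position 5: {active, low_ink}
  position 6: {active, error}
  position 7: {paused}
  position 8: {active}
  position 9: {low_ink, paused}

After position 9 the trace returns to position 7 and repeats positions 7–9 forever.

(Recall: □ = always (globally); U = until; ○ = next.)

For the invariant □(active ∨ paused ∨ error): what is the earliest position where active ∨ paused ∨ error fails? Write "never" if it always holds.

never

active ∨ paused ∨ error holds at every position 0..9, and those are all the positions the trace ever visits, so the invariant □(active ∨ paused ∨ error) is never violated.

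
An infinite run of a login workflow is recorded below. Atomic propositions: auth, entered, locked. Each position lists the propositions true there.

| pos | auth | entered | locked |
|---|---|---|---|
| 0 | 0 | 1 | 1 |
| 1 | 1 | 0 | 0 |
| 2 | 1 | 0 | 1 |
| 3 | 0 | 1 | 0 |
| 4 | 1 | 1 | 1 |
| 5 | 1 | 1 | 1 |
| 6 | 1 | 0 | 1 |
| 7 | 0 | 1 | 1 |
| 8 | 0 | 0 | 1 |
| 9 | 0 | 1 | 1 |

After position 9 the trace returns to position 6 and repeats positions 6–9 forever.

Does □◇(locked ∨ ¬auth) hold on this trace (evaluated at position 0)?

Holds

◇(locked ∨ ¬auth) holds at every position 0..9, and those are all positions ever visited, so □◇(locked ∨ ¬auth) holds.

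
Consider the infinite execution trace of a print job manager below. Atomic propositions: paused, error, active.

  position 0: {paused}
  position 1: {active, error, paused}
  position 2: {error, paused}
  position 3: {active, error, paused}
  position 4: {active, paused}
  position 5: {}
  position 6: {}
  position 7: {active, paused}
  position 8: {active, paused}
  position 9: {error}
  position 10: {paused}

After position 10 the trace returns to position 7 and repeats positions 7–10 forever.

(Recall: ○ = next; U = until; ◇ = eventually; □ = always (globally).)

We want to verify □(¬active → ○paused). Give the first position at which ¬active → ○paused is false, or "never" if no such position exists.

Check ¬active → ○paused at each position in order: 0 ✓, 1 ✓, 2 ✓, 3 ✓, 4 ✓.
At position 5 the labels are {} and the next position 6 has {}, so ¬active → ○paused is false there. This is the first violation.

5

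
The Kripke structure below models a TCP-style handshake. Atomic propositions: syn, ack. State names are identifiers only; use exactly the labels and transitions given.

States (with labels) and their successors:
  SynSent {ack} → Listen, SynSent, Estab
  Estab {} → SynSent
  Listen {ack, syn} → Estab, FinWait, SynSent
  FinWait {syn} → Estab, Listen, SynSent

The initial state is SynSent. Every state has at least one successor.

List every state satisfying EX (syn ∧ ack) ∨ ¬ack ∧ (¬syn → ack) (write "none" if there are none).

States satisfying syn ∧ ack: {Listen}.
States satisfying EX (syn ∧ ack): {SynSent, FinWait}.
States satisfying ¬ack: {Estab, FinWait}.
States satisfying ¬syn: {SynSent, Estab}.
States satisfying ¬syn → ack: {SynSent, Listen, FinWait}.
States satisfying ¬ack ∧ (¬syn → ack): {FinWait}.
States satisfying EX (syn ∧ ack) ∨ ¬ack ∧ (¬syn → ack): {SynSent, FinWait}.

{SynSent, FinWait}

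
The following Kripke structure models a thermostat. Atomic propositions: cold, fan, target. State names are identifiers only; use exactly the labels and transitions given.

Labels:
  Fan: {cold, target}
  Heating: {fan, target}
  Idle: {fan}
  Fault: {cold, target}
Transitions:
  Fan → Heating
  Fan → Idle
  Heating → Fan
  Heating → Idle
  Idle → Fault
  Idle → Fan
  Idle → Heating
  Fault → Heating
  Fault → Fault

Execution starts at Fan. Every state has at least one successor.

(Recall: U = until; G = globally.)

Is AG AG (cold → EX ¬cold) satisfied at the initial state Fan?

Yes

States satisfying AG (cold → EX ¬cold): {Fan, Heating, Idle, Fault}.
States satisfying AG AG (cold → EX ¬cold): {Fan, Heating, Idle, Fault}.
Every state reachable from Fan satisfies AG (cold → EX ¬cold).
Fan ∈ Sat(AG AG (cold → EX ¬cold)).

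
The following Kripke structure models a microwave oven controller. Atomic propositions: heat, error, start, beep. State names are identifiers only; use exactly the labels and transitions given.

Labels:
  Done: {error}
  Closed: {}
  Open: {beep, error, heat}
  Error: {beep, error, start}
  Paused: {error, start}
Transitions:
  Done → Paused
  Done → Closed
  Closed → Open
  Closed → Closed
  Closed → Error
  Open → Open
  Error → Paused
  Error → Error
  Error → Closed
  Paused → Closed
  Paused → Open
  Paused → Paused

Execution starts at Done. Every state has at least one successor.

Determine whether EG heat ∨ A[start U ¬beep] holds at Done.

Satisfied

States satisfying heat: {Open}.
States satisfying EG heat: {Open}.
States satisfying start: {Error, Paused}.
States satisfying ¬beep: {Done, Closed, Paused}.
States satisfying A[start U ¬beep]: {Done, Closed, Paused}.
States satisfying EG heat ∨ A[start U ¬beep]: {Done, Closed, Open, Paused}.
Done ∈ Sat(EG heat ∨ A[start U ¬beep]).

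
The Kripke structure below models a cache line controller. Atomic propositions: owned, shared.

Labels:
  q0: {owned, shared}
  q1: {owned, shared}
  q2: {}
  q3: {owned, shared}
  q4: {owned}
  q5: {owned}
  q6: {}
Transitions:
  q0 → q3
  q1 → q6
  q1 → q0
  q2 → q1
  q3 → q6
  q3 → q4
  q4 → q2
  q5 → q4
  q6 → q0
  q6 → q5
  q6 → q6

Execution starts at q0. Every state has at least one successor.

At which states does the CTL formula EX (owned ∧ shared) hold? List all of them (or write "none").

States satisfying owned ∧ shared: {q0, q1, q3}.
States satisfying EX (owned ∧ shared): {q0, q1, q2, q6}.

{q0, q1, q2, q6}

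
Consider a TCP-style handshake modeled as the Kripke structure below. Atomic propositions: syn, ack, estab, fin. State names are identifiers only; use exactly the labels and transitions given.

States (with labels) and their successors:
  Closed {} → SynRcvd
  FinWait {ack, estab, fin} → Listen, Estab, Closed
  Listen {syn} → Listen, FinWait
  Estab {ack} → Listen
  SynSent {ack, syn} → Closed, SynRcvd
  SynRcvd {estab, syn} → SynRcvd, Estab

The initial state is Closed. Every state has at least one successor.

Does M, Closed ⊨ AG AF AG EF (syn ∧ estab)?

States satisfying AF AG EF (syn ∧ estab): {Closed, FinWait, Listen, Estab, SynSent, SynRcvd}.
States satisfying AG AF AG EF (syn ∧ estab): {Closed, FinWait, Listen, Estab, SynSent, SynRcvd}.
Every state reachable from Closed satisfies AF AG EF (syn ∧ estab).
Closed ∈ Sat(AG AF AG EF (syn ∧ estab)).

Holds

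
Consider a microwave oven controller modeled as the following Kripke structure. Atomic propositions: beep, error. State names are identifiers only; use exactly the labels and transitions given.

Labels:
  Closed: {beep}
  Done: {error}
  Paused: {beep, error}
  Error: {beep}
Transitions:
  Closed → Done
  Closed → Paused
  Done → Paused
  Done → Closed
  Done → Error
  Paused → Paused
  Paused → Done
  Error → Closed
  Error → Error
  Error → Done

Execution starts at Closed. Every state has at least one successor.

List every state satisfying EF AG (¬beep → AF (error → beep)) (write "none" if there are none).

{Closed, Done, Paused, Error}

States satisfying AG (¬beep → AF (error → beep)): {Closed, Done, Paused, Error}.
States satisfying EF AG (¬beep → AF (error → beep)): {Closed, Done, Paused, Error}.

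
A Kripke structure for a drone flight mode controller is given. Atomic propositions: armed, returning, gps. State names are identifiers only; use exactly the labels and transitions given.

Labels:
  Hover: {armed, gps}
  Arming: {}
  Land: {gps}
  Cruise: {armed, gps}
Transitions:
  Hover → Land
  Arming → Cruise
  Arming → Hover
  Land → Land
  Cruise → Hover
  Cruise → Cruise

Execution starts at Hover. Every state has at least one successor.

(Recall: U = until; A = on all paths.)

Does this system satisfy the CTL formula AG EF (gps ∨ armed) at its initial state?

States satisfying EF (gps ∨ armed): {Hover, Arming, Land, Cruise}.
States satisfying AG EF (gps ∨ armed): {Hover, Arming, Land, Cruise}.
Every state reachable from Hover satisfies EF (gps ∨ armed).
Hover ∈ Sat(AG EF (gps ∨ armed)).

Satisfied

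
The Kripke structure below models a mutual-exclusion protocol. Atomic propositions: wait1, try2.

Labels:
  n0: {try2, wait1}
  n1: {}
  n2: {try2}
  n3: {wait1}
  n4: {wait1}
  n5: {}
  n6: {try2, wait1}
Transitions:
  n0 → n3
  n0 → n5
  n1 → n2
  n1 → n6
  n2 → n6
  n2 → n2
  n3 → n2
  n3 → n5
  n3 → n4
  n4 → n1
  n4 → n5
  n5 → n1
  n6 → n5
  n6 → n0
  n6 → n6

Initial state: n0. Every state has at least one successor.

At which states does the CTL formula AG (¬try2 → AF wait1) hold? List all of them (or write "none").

States satisfying ¬try2 → AF wait1: {n0, n2, n3, n4, n6}.
States satisfying AG (¬try2 → AF wait1): ∅.

none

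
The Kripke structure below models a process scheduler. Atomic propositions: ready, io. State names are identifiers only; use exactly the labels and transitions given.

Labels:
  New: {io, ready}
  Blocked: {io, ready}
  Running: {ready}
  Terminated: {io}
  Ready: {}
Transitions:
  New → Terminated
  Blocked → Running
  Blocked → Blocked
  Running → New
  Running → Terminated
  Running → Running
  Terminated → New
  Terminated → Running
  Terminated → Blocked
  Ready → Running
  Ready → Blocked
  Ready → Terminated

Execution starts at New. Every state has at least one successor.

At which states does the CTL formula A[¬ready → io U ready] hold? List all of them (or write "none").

States satisfying ¬ready → io: {New, Blocked, Running, Terminated}.
States satisfying ready: {New, Blocked, Running}.
States satisfying A[¬ready → io U ready]: {New, Blocked, Running, Terminated}.

{New, Blocked, Running, Terminated}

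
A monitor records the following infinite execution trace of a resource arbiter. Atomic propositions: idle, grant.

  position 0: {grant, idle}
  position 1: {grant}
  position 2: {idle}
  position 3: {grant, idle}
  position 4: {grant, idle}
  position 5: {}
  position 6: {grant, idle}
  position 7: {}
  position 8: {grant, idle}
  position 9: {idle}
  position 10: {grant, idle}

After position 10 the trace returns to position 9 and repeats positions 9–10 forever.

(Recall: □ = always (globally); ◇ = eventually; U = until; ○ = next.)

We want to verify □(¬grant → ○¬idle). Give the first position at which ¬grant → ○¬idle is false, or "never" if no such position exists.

2

Check ¬grant → ○¬idle at each position in order: 0 ✓, 1 ✓.
At position 2 the labels are {idle} and the next position 3 has {grant, idle}, so ¬grant → ○¬idle is false there. This is the first violation.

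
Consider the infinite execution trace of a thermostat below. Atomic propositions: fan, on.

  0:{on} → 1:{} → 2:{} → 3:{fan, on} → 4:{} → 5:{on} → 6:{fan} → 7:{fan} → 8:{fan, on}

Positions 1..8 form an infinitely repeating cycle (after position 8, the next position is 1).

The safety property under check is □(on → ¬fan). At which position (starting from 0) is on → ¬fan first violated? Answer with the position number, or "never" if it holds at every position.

3

Check on → ¬fan at each position in order: 0 ✓, 1 ✓, 2 ✓.
At position 3 the labels are {fan, on}, so on → ¬fan is false there. This is the first violation.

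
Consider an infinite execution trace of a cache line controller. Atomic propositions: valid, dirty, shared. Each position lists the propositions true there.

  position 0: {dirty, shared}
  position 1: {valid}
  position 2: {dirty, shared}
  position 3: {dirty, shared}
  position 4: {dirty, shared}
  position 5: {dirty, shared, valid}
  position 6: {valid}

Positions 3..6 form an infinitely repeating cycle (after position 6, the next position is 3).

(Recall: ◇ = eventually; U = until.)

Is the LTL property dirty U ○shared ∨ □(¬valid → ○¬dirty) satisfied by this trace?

Satisfied

Walking from position 0: ○shared first holds at position 1, and dirty holds at every earlier position along the way, so dirty U ○shared holds.
¬valid → ○¬dirty must hold at every position from 0 onward. It fails at position 2, so □(¬valid → ○¬dirty) is false.
Positions where ¬valid holds: 0, 2, 3, 4.
Check ○¬dirty at each: 0→ok, 2→fails, 3→fails, 4→fails.
At position 0: dirty U ○shared is true; □(¬valid → ○¬dirty) is false; so dirty U ○shared ∨ □(¬valid → ○¬dirty) is true.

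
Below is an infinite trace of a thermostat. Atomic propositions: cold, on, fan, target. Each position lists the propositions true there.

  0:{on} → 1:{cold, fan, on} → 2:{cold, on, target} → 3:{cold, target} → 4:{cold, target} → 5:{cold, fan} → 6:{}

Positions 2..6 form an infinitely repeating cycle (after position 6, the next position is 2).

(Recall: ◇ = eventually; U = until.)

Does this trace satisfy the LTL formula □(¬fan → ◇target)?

Yes

¬fan → ◇target holds at every position 0..6, and those are all positions ever visited, so □(¬fan → ◇target) holds.
Positions where ¬fan holds: 0, 2, 3, 4, 6.
Check ◇target at each: 0→ok, 2→ok, 3→ok, 4→ok, 6→ok.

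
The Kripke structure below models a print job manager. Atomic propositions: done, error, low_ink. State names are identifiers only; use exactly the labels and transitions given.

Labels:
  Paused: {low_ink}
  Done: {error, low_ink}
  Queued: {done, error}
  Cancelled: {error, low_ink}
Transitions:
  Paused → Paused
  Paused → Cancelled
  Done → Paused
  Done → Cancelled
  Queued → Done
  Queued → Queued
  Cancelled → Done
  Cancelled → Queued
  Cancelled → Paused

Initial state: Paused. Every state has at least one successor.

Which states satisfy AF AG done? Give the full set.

none

States satisfying AG done: ∅.
States satisfying AF AG done: ∅.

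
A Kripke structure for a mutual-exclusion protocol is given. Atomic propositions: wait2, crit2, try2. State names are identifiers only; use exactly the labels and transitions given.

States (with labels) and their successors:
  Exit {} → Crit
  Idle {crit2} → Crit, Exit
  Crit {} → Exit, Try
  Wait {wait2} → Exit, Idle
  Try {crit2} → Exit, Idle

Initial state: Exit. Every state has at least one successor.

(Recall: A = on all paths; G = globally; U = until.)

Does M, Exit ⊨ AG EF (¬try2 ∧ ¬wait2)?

Satisfied

States satisfying EF (¬try2 ∧ ¬wait2): {Exit, Idle, Crit, Wait, Try}.
States satisfying AG EF (¬try2 ∧ ¬wait2): {Exit, Idle, Crit, Wait, Try}.
Every state reachable from Exit satisfies EF (¬try2 ∧ ¬wait2).
Exit ∈ Sat(AG EF (¬try2 ∧ ¬wait2)).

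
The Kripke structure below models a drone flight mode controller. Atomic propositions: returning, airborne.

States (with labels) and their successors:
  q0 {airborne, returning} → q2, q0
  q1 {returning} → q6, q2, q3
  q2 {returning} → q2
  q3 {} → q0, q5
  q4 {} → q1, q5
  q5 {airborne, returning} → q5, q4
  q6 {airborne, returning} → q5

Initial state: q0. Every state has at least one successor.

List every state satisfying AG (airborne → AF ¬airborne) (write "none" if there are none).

States satisfying airborne → AF ¬airborne: {q1, q2, q3, q4}.
States satisfying AG (airborne → AF ¬airborne): {q2}.

{q2}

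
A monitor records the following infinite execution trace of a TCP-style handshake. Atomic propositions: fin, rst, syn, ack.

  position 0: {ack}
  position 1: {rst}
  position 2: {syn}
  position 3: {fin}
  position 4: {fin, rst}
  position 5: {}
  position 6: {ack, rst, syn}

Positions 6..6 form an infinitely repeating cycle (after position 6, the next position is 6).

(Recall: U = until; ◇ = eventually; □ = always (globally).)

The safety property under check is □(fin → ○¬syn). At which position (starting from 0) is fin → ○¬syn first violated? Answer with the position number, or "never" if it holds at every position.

never

fin → ○¬syn holds at every position 0..6, and those are all the positions the trace ever visits, so the invariant □(fin → ○¬syn) is never violated.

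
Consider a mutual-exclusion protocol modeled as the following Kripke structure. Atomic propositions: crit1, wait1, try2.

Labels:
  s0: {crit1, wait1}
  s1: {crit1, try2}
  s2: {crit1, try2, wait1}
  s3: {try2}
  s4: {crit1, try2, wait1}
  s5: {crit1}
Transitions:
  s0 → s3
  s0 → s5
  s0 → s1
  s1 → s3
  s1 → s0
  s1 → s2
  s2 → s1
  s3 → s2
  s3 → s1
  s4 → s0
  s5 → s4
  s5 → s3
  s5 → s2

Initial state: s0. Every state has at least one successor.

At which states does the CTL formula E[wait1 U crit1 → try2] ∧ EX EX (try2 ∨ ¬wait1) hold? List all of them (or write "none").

{s0, s1, s2, s3, s4}

States satisfying wait1: {s0, s2, s4}.
States satisfying crit1 → try2: {s1, s2, s3, s4}.
States satisfying E[wait1 U crit1 → try2]: {s0, s1, s2, s3, s4}.
States satisfying EX (try2 ∨ ¬wait1): {s0, s1, s2, s3, s5}.
States satisfying EX EX (try2 ∨ ¬wait1): {s0, s1, s2, s3, s4, s5}.
States satisfying E[wait1 U crit1 → try2] ∧ EX EX (try2 ∨ ¬wait1): {s0, s1, s2, s3, s4}.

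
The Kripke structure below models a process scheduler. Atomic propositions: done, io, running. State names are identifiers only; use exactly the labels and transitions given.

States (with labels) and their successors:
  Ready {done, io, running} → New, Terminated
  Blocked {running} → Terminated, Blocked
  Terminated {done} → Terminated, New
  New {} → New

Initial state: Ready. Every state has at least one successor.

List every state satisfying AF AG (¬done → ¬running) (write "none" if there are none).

States satisfying AG (¬done → ¬running): {Ready, Terminated, New}.
States satisfying AF AG (¬done → ¬running): {Ready, Terminated, New}.

{Ready, Terminated, New}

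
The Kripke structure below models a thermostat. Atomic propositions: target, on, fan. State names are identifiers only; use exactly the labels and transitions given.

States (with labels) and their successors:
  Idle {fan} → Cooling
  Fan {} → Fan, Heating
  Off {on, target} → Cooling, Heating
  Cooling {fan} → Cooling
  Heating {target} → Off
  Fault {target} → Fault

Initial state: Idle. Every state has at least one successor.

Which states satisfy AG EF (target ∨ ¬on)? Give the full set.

{Idle, Fan, Off, Cooling, Heating, Fault}

States satisfying EF (target ∨ ¬on): {Idle, Fan, Off, Cooling, Heating, Fault}.
States satisfying AG EF (target ∨ ¬on): {Idle, Fan, Off, Cooling, Heating, Fault}.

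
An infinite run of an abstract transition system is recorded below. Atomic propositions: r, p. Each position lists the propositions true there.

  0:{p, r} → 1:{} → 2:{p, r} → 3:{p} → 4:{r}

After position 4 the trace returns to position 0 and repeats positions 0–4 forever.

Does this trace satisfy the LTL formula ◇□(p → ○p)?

No

□(p → ○p) is false at every position 0..4, so it never becomes true and ◇□(p → ○p) fails.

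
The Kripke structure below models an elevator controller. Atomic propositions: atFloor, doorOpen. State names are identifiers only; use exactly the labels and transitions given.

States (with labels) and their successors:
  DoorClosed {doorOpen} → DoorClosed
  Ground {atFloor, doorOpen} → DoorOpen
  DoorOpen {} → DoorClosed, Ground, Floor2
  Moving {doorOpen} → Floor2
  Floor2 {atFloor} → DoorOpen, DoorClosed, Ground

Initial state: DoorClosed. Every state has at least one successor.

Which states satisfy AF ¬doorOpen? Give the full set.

States satisfying ¬doorOpen: {DoorOpen, Floor2}.
States satisfying AF ¬doorOpen: {Ground, DoorOpen, Moving, Floor2}.

{Ground, DoorOpen, Moving, Floor2}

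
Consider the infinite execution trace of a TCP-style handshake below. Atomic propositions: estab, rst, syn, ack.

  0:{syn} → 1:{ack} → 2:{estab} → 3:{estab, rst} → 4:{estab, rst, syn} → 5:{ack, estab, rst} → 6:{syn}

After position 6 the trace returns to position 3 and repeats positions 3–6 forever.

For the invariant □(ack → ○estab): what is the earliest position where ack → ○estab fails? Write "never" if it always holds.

5

Check ack → ○estab at each position in order: 0 ✓, 1 ✓, 2 ✓, 3 ✓, 4 ✓.
At position 5 the labels are {ack, estab, rst} and the next position 6 has {syn}, so ack → ○estab is false there. This is the first violation.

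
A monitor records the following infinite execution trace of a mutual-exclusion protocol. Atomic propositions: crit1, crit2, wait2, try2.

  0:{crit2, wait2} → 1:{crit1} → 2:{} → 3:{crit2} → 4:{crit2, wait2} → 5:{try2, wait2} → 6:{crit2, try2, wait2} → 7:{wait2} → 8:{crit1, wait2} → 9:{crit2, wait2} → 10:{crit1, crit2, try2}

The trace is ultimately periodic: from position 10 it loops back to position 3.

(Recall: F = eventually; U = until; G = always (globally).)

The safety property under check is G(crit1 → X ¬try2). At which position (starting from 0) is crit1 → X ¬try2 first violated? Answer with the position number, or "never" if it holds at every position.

crit1 → X ¬try2 holds at every position 0..10, and those are all the positions the trace ever visits, so the invariant G(crit1 → X ¬try2) is never violated.

never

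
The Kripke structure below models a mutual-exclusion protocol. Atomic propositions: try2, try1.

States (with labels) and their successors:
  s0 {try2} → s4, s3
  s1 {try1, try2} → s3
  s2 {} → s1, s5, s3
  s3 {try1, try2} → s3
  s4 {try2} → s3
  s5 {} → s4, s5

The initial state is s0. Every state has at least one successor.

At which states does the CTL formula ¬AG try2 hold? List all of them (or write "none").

{s2, s5}

States satisfying try2: {s0, s1, s3, s4}.
States satisfying AG try2: {s0, s1, s3, s4}.
States satisfying ¬AG try2: {s2, s5}.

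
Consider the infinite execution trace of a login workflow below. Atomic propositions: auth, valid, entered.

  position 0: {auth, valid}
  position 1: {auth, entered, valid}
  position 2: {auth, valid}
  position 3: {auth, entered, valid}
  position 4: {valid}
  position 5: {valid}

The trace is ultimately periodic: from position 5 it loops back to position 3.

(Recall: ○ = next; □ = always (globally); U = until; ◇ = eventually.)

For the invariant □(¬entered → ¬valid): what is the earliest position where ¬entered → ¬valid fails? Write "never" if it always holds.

At position 0 the labels are {auth, valid}, so ¬entered → ¬valid is false there. This is the first violation.

0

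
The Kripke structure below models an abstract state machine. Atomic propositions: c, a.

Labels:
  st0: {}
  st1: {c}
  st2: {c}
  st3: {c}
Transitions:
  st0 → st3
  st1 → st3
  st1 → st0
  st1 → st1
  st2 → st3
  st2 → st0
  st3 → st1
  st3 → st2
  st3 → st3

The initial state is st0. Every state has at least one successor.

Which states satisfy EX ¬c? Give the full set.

States satisfying ¬c: {st0}.
States satisfying EX ¬c: {st1, st2}.

{st1, st2}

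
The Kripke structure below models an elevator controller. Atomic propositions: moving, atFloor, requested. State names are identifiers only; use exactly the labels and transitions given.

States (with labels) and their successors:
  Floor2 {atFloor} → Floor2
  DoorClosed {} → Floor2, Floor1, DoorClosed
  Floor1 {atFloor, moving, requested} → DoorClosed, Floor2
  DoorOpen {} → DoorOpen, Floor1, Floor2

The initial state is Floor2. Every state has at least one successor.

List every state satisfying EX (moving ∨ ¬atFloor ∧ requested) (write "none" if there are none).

States satisfying moving ∨ ¬atFloor ∧ requested: {Floor1}.
States satisfying EX (moving ∨ ¬atFloor ∧ requested): {DoorClosed, DoorOpen}.

{DoorClosed, DoorOpen}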